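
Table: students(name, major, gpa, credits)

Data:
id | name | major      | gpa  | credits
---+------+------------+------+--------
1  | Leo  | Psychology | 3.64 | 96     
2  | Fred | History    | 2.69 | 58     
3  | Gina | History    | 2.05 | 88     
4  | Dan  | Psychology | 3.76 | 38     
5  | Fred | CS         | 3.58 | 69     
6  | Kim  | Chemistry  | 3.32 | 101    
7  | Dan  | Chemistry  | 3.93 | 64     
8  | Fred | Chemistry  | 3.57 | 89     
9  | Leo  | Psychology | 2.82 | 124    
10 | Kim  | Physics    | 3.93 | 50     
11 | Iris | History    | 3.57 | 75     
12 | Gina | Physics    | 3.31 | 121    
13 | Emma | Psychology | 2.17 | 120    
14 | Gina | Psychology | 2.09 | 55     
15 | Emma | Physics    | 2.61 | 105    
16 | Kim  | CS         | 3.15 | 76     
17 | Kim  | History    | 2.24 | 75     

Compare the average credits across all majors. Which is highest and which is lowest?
SELECT major, AVG(credits)
FROM students
GROUP BY major
ORDER BY AVG(credits)

All groups:
  CS: 72.50
  History: 74.00
  Chemistry: 84.67
  Psychology: 86.60
  Physics: 92.00

Highest: Physics (92.00)
Lowest: CS (72.50)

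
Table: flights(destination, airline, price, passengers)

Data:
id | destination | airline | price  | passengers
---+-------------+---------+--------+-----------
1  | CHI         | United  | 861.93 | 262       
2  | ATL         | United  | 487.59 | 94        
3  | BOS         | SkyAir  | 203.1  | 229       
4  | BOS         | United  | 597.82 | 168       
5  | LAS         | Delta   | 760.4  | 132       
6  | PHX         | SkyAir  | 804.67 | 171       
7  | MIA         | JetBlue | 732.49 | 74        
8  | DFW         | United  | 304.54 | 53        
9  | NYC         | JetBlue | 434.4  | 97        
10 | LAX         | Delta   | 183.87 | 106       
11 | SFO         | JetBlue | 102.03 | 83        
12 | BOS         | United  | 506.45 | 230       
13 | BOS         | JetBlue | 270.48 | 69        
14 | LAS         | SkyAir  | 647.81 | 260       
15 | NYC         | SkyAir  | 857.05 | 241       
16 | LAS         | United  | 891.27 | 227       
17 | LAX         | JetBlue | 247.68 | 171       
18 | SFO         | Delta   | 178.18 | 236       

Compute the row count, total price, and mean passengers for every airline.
SELECT airline,
       COUNT(*) as cnt,
       SUM(price) as total_price,
       AVG(passengers) as avg_passengers
FROM flights
GROUP BY airline

Result:
  Delta: 3 records, 1122.45 total price, 158.00 avg passengers
  JetBlue: 5 records, 1787.08 total price, 98.80 avg passengers
  SkyAir: 4 records, 2512.63 total price, 225.25 avg passengers
  United: 6 records, 3649.60 total price, 172.33 avg passengers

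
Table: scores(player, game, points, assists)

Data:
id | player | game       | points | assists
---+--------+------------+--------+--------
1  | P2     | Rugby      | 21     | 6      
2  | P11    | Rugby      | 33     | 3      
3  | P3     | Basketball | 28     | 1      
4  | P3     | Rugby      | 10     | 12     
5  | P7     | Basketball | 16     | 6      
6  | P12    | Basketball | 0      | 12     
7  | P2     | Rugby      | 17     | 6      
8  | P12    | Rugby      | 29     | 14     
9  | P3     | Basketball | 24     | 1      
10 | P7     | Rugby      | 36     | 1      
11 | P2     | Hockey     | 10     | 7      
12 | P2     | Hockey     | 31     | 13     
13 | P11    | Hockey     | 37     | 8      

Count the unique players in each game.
SELECT game, COUNT(DISTINCT player)
FROM scores
GROUP BY game

Result:
  Basketball: 3 distinct
  Hockey: 2 distinct
  Rugby: 5 distinct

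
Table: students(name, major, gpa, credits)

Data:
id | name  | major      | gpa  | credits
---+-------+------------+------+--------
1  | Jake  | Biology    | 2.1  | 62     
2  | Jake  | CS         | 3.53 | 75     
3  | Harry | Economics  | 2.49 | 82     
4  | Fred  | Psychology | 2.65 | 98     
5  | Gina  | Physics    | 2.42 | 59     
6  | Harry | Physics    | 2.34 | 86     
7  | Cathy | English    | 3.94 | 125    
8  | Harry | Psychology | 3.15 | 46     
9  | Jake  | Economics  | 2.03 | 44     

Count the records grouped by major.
SELECT major, COUNT(*) as count
FROM students
GROUP BY major

Result:
  Biology: 1
  CS: 1
  Economics: 2
  English: 1
  Physics: 2
  Psychology: 2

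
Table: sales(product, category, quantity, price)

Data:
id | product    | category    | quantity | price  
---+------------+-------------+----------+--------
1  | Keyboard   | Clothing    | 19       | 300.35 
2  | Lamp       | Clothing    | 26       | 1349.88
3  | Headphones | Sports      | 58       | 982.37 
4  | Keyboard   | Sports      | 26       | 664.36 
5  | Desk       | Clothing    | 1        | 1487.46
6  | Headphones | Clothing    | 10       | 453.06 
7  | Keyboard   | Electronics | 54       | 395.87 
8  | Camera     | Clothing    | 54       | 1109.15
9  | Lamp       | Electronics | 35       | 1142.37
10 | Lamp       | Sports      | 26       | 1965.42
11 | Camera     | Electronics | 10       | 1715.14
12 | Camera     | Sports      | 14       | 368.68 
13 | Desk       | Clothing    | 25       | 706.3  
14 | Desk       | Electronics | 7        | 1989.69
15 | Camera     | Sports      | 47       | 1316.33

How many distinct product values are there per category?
SELECT category, COUNT(DISTINCT product)
FROM sales
GROUP BY category

Result:
  Clothing: 5 distinct
  Electronics: 4 distinct
  Sports: 4 distinct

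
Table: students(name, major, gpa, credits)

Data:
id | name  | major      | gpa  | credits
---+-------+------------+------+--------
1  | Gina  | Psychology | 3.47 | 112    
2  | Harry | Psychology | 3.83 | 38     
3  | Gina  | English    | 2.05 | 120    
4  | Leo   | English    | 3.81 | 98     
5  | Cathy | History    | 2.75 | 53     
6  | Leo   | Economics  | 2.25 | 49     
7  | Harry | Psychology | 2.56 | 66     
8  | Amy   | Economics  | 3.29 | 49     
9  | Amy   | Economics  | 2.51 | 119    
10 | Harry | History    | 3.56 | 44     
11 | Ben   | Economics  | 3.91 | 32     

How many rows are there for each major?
SELECT major, COUNT(*) as count
FROM students
GROUP BY major

Result:
  Economics: 4
  English: 2
  History: 2
  Psychology: 3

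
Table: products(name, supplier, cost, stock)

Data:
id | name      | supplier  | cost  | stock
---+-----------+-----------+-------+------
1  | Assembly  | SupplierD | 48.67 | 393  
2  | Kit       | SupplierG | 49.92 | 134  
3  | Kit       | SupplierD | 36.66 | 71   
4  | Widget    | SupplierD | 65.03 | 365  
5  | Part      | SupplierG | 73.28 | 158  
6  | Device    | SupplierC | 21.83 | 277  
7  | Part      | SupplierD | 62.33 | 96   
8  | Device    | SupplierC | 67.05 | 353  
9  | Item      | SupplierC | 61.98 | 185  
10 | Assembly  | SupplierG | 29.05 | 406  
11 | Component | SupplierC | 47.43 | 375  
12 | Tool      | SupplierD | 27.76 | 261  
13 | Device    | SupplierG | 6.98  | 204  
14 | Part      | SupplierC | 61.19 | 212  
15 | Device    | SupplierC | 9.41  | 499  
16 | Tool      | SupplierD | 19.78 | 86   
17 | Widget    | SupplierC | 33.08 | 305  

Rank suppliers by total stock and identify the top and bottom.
SELECT supplier, SUM(stock)
FROM products
GROUP BY supplier
ORDER BY SUM(stock)

All groups:
  SupplierG: 902
  SupplierD: 1272
  SupplierC: 2206

Highest: SupplierC (2206)
Lowest: SupplierG (902)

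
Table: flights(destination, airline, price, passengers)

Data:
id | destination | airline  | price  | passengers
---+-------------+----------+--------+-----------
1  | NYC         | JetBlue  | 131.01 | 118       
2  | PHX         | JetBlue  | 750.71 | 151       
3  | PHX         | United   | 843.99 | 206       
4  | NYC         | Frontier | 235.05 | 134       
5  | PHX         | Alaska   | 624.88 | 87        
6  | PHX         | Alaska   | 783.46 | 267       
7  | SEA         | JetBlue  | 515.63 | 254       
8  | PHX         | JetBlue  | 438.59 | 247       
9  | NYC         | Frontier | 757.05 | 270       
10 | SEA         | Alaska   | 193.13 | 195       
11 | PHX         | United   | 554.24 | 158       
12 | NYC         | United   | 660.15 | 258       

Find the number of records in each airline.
SELECT airline, COUNT(*) as count
FROM flights
GROUP BY airline

Result:
  Alaska: 3
  Frontier: 2
  JetBlue: 4
  United: 3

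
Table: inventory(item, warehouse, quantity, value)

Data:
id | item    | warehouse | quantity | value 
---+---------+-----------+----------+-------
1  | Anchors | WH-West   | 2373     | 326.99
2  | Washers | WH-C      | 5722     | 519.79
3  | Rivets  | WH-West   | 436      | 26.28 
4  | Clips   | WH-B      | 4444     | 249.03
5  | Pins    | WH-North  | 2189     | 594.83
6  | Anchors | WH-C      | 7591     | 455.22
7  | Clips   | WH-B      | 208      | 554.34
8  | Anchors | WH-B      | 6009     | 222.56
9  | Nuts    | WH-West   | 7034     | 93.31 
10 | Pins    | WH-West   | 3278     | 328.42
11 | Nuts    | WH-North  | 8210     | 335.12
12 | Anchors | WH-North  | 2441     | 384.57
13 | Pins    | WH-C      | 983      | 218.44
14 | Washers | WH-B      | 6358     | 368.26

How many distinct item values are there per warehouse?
SELECT warehouse, COUNT(DISTINCT item)
FROM inventory
GROUP BY warehouse

Result:
  WH-B: 3 distinct
  WH-C: 3 distinct
  WH-North: 3 distinct
  WH-West: 4 distinct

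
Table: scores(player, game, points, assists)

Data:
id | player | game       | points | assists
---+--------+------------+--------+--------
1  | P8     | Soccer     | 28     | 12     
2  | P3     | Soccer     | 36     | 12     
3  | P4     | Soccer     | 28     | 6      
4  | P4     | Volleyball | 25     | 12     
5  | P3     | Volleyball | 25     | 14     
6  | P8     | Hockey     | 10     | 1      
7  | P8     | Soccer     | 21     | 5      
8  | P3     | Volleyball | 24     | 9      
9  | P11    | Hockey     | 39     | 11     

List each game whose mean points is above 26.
SELECT game, AVG(points)
FROM scores
GROUP BY game
HAVING AVG(points) > 26

Result:
  Soccer: avg=28.25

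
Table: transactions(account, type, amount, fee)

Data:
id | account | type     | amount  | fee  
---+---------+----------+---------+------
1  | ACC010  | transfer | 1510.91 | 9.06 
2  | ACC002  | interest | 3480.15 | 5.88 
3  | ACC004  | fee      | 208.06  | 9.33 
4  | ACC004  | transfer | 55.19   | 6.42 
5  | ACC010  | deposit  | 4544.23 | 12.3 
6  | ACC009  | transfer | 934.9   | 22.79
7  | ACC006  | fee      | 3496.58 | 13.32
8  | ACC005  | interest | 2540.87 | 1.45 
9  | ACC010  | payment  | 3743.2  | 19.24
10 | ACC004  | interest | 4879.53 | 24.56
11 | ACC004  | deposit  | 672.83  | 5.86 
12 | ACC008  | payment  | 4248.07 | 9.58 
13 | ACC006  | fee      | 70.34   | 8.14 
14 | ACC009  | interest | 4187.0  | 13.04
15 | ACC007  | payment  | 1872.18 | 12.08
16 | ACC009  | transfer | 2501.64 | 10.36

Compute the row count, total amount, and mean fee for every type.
SELECT type,
       COUNT(*) as cnt,
       SUM(amount) as total_amount,
       AVG(fee) as avg_fee
FROM transactions
GROUP BY type

Result:
  deposit: 2 records, 5217.06 total amount, 9.08 avg fee
  fee: 3 records, 3774.98 total amount, 10.26 avg fee
  interest: 4 records, 15087.55 total amount, 11.23 avg fee
  payment: 3 records, 9863.45 total amount, 13.63 avg fee
  transfer: 4 records, 5002.64 total amount, 12.16 avg fee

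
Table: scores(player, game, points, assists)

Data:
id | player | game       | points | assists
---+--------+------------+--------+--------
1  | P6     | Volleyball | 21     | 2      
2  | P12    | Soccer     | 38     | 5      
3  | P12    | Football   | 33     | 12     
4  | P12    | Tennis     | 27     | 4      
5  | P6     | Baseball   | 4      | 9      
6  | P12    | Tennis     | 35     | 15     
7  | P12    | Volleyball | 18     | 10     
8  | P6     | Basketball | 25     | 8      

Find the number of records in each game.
SELECT game, COUNT(*) as count
FROM scores
GROUP BY game

Result:
  Baseball: 1
  Basketball: 1
  Football: 1
  Soccer: 1
  Tennis: 2
  Volleyball: 2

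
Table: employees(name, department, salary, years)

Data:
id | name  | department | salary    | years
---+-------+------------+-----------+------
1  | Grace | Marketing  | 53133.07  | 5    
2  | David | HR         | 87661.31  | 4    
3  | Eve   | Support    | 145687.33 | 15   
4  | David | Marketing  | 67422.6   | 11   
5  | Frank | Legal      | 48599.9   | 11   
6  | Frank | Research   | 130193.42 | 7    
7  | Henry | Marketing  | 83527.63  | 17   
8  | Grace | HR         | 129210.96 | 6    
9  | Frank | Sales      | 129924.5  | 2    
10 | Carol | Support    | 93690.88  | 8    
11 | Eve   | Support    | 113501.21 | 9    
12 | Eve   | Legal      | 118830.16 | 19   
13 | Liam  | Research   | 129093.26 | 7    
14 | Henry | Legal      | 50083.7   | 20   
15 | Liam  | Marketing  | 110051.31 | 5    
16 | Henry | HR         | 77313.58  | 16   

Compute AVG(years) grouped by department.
SELECT department, AVG(years) as result
FROM employees
GROUP BY department

Result:
  HR: 8.67
  Legal: 16.67
  Marketing: 9.50
  Research: 7.00
  Sales: 2.00
  Support: 10.67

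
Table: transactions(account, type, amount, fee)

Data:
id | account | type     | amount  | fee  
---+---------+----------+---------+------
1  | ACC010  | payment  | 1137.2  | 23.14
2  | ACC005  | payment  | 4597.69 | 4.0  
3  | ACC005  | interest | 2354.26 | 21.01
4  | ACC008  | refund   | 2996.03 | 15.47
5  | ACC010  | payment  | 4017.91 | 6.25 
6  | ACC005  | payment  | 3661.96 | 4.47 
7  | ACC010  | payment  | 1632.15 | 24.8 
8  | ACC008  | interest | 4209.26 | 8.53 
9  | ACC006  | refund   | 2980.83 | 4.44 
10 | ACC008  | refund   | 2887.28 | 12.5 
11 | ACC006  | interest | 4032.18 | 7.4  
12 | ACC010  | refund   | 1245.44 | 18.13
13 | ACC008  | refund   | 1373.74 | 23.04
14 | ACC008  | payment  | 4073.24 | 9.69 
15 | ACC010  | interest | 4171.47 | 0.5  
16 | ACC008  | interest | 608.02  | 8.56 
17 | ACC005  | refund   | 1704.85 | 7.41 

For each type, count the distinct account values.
SELECT type, COUNT(DISTINCT account)
FROM transactions
GROUP BY type

Result:
  interest: 4 distinct
  payment: 3 distinct
  refund: 4 distinct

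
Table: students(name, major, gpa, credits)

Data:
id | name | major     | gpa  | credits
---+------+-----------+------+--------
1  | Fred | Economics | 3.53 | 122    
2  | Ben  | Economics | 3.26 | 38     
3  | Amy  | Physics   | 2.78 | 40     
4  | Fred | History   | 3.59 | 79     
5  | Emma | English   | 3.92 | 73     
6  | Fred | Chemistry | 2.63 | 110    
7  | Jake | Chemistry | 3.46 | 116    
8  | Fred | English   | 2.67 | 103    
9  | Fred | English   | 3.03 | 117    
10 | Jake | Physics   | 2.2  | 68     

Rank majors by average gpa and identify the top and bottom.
SELECT major, AVG(gpa)
FROM students
GROUP BY major
ORDER BY AVG(gpa)

All groups:
  Physics: 2.49
  Chemistry: 3.05
  English: 3.21
  Economics: 3.40
  History: 3.59

Highest: History (3.59)
Lowest: Physics (2.49)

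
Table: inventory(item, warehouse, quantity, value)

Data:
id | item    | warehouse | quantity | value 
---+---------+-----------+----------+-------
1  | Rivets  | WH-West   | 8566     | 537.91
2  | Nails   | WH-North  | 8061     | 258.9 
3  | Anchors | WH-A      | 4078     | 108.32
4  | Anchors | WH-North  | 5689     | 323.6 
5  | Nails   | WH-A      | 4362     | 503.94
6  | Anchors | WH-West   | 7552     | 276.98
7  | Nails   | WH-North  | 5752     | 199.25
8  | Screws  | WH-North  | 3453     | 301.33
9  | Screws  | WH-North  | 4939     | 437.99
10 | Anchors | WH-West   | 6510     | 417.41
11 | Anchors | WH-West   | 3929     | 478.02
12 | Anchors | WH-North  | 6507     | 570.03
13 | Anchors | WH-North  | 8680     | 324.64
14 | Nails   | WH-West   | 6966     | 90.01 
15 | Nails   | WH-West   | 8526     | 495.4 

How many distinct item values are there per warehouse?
SELECT warehouse, COUNT(DISTINCT item)
FROM inventory
GROUP BY warehouse

Result:
  WH-A: 2 distinct
  WH-North: 3 distinct
  WH-West: 3 distinct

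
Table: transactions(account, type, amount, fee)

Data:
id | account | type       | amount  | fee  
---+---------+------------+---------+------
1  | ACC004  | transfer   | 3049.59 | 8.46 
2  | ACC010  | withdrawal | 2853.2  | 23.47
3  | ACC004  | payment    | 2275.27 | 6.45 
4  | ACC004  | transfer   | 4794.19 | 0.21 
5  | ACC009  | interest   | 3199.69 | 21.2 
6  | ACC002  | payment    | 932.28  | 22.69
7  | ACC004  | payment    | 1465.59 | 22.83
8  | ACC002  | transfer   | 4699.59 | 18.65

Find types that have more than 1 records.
SELECT type, COUNT(*) as cnt
FROM transactions
GROUP BY type
HAVING COUNT(*) > 1

Result:
  payment: 3
  transfer: 3

Note: HAVING filters groups after aggregation, WHERE filters rows before.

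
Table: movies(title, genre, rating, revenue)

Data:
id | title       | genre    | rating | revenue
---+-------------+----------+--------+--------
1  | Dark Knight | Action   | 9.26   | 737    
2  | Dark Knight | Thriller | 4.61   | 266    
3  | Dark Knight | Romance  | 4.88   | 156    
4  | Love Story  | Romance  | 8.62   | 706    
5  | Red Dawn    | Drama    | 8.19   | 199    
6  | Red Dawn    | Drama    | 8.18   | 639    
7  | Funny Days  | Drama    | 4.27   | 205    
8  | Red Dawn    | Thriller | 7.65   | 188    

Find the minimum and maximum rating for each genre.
SELECT genre, MIN(rating), MAX(rating)
FROM movies
GROUP BY genre

Result:
  Action: min=9.26, max=9.26
  Drama: min=4.27, max=8.19
  Romance: min=4.88, max=8.62
  Thriller: min=4.61, max=7.65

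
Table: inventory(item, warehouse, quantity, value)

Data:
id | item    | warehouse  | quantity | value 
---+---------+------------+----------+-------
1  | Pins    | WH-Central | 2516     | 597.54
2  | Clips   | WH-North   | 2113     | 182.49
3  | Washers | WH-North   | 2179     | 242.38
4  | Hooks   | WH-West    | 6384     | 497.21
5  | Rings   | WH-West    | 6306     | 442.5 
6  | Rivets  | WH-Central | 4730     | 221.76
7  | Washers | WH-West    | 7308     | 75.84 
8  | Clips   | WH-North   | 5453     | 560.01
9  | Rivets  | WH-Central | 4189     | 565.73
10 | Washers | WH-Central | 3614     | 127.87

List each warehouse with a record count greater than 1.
SELECT warehouse, COUNT(*) as cnt
FROM inventory
GROUP BY warehouse
HAVING COUNT(*) > 1

Result:
  WH-Central: 4
  WH-North: 3
  WH-West: 3

Note: HAVING filters groups after aggregation, WHERE filters rows before.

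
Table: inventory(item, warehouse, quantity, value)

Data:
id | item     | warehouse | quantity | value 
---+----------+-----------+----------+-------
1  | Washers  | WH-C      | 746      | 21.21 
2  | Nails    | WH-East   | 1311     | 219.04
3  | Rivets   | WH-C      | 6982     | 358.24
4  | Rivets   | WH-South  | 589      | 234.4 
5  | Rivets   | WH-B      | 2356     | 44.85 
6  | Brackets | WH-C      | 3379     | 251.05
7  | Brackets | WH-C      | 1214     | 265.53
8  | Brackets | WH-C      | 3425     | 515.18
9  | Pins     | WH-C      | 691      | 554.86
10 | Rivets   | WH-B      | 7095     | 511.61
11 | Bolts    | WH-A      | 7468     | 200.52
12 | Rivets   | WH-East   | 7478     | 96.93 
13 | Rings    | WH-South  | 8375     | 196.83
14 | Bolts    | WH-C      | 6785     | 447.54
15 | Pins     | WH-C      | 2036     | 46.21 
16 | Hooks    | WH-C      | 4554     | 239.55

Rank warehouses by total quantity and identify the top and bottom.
SELECT warehouse, SUM(quantity)
FROM inventory
GROUP BY warehouse
ORDER BY SUM(quantity)

All groups:
  WH-A: 7468
  WH-East: 8789
  WH-South: 8964
  WH-B: 9451
  WH-C: 29812

Highest: WH-C (29812)
Lowest: WH-A (7468)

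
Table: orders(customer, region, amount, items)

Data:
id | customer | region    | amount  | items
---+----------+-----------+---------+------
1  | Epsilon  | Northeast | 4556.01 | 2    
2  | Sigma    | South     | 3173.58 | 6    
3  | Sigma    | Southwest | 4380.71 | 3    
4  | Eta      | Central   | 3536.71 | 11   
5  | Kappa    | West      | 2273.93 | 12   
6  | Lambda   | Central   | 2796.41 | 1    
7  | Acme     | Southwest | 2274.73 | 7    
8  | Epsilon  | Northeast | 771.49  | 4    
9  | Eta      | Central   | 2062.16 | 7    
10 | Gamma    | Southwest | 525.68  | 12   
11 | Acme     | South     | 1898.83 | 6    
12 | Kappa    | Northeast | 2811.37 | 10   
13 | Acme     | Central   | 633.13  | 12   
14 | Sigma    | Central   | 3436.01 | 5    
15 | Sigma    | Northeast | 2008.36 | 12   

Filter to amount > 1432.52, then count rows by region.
SELECT region, COUNT(*)
FROM orders
WHERE amount > 1432.52
GROUP BY region

Note: WHERE filters rows before grouping.

Result:
  Central: 4
  Northeast: 3
  South: 2
  Southwest: 2
  West: 1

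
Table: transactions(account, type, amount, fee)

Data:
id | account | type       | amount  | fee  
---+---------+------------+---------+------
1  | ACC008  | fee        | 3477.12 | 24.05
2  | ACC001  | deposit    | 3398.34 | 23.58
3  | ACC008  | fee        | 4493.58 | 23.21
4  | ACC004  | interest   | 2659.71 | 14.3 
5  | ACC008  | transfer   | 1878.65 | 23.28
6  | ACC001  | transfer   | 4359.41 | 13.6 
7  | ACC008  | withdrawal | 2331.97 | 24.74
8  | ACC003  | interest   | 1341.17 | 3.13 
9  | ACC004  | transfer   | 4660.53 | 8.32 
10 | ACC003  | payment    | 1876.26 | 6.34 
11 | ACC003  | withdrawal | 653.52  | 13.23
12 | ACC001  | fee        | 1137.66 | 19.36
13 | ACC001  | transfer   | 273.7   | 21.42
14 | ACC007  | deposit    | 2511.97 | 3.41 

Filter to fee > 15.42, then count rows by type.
SELECT type, COUNT(*)
FROM transactions
WHERE fee > 15.42
GROUP BY type

Note: WHERE filters rows before grouping.

Result:
  deposit: 1
  fee: 3
  transfer: 2
  withdrawal: 1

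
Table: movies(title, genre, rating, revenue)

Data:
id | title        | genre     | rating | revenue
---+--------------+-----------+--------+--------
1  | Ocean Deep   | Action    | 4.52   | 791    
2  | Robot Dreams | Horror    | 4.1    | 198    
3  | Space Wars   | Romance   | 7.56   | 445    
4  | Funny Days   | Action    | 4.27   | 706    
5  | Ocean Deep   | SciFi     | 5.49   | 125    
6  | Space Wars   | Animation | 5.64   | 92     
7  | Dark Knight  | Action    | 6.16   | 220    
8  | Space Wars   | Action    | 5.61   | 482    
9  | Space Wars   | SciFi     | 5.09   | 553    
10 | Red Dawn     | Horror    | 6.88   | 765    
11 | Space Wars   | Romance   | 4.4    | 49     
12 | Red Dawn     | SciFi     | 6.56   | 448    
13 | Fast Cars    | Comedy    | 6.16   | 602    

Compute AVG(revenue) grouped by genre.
SELECT genre, AVG(revenue) as result
FROM movies
GROUP BY genre

Result:
  Action: 549.75
  Animation: 92.00
  Comedy: 602.00
  Horror: 481.50
  Romance: 247.00
  SciFi: 375.33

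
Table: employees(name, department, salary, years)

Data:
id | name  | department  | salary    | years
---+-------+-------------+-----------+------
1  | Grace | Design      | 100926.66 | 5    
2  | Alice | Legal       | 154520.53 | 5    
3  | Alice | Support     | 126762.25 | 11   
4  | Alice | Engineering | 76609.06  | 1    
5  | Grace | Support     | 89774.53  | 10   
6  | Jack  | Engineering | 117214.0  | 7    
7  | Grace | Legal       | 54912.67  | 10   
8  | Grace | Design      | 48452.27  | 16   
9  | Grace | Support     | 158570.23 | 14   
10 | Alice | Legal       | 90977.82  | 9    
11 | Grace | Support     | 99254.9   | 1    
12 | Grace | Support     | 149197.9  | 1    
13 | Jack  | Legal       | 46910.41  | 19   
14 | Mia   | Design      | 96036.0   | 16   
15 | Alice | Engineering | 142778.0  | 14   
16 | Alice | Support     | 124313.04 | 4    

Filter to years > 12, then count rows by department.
SELECT department, COUNT(*)
FROM employees
WHERE years > 12
GROUP BY department

Note: WHERE filters rows before grouping.

Result:
  Design: 2
  Engineering: 1
  Legal: 1
  Support: 1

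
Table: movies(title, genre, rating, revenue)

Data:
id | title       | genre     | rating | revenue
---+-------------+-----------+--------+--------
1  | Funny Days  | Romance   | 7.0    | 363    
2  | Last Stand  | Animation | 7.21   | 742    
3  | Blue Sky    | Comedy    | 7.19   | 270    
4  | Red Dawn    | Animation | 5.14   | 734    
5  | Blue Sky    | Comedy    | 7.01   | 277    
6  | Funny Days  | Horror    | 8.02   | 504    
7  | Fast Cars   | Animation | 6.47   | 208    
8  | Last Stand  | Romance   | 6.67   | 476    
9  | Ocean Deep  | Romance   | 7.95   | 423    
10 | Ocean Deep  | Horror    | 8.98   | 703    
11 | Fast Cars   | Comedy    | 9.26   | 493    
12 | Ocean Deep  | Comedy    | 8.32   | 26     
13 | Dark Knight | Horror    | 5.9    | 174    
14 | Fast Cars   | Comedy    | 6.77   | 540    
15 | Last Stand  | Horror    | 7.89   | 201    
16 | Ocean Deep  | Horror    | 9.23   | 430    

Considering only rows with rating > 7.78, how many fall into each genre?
SELECT genre, COUNT(*)
FROM movies
WHERE rating > 7.78
GROUP BY genre

Note: WHERE filters rows before grouping.

Result:
  Comedy: 2
  Horror: 4
  Romance: 1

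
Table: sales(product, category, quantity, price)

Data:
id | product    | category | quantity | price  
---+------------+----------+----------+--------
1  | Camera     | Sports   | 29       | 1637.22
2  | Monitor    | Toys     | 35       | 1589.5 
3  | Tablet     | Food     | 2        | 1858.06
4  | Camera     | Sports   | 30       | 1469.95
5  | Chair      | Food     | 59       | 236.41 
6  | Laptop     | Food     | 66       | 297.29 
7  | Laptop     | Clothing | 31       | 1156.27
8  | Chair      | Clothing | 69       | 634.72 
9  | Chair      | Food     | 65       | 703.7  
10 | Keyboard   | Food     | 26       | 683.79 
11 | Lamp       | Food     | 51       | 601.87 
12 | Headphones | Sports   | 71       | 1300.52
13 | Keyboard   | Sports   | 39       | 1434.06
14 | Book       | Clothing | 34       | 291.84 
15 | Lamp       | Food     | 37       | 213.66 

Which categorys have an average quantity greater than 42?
SELECT category, AVG(quantity)
FROM sales
GROUP BY category
HAVING AVG(quantity) > 42

Result:
  Clothing: avg=44.67
  Food: avg=43.71
  Sports: avg=42.25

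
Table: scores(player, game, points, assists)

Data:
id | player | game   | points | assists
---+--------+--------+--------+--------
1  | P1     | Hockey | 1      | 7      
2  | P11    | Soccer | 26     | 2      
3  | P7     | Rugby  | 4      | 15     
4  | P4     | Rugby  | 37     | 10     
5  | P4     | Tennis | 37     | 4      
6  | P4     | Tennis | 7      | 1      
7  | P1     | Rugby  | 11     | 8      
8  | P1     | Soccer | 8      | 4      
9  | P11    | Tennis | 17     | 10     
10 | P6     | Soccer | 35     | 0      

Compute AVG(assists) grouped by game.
SELECT game, AVG(assists) as result
FROM scores
GROUP BY game

Result:
  Hockey: 7.00
  Rugby: 11.00
  Soccer: 2.00
  Tennis: 5.00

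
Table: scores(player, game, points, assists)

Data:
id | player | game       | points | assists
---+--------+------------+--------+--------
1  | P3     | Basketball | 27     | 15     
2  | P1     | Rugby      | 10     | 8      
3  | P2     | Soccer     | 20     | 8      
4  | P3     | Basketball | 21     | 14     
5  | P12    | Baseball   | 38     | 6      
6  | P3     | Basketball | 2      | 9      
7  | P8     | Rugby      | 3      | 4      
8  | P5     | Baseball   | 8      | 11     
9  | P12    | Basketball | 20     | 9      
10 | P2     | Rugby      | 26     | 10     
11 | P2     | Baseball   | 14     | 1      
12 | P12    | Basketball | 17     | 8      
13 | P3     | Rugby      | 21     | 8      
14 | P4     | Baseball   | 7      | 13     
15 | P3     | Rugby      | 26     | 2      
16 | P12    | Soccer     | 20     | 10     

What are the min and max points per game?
SELECT game, MIN(points), MAX(points)
FROM scores
GROUP BY game

Result:
  Baseball: min=7, max=38
  Basketball: min=2, max=27
  Rugby: min=3, max=26
  Soccer: min=20, max=20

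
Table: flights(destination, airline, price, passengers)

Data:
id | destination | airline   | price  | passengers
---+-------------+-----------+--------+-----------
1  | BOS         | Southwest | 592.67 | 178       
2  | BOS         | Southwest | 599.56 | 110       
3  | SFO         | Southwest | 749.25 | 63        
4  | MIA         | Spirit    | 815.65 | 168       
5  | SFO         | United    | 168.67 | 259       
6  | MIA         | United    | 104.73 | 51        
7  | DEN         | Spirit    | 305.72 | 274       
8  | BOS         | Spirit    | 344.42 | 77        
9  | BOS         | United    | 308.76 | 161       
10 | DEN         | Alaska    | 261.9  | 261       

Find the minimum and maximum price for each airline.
SELECT airline, MIN(price), MAX(price)
FROM flights
GROUP BY airline

Result:
  Alaska: min=261.90, max=261.90
  Southwest: min=592.67, max=749.25
  Spirit: min=305.72, max=815.65
  United: min=104.73, max=308.76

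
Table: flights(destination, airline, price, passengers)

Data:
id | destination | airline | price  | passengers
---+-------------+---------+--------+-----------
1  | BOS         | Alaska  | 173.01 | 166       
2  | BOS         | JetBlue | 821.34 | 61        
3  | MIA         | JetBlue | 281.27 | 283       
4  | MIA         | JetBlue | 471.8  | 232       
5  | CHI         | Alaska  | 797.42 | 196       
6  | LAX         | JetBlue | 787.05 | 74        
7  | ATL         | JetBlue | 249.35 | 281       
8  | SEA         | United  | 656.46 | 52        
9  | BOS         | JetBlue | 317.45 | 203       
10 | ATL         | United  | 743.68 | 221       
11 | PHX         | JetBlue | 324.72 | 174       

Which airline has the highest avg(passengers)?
SELECT airline, AVG(passengers) as val
FROM flights
GROUP BY airline
ORDER BY val DESC
LIMIT 1

Result: JetBlue with avg(passengers) = 186.86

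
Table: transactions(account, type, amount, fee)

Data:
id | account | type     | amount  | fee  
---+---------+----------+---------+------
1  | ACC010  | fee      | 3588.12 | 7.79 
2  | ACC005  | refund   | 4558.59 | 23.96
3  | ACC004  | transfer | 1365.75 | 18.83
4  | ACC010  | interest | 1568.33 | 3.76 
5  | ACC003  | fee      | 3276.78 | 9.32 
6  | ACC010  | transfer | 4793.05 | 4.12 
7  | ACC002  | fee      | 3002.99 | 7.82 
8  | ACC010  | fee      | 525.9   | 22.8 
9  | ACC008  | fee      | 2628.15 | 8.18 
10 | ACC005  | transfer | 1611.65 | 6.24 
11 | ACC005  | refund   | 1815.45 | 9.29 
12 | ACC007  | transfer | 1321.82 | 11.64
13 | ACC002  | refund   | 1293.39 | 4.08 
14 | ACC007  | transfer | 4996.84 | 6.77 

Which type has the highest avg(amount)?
SELECT type, AVG(amount) as val
FROM transactions
GROUP BY type
ORDER BY val DESC
LIMIT 1

Result: transfer with avg(amount) = 2817.82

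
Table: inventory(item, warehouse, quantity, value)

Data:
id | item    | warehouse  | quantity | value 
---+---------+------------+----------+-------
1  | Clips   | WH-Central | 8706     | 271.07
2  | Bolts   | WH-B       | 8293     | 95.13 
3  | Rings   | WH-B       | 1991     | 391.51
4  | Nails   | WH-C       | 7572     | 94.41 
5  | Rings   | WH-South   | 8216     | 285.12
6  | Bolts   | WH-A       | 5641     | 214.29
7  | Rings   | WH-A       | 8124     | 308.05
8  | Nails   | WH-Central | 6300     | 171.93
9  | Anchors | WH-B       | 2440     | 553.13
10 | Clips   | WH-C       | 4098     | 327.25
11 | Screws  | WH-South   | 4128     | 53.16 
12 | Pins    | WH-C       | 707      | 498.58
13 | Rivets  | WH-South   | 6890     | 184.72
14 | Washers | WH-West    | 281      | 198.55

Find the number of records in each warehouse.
SELECT warehouse, COUNT(*) as count
FROM inventory
GROUP BY warehouse

Result:
  WH-A: 2
  WH-B: 3
  WH-C: 3
  WH-Central: 2
  WH-South: 3
  WH-West: 1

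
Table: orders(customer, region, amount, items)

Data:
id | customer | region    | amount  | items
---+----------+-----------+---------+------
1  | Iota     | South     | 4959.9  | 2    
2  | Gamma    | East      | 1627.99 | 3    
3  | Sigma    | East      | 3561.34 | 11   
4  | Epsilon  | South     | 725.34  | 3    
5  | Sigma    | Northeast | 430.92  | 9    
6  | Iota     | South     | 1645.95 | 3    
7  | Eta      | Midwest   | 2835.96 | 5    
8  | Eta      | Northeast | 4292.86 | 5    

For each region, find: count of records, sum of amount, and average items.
SELECT region,
       COUNT(*) as cnt,
       SUM(amount) as total_amount,
       AVG(items) as avg_items
FROM orders
GROUP BY region

Result:
  East: 2 records, 5189.33 total amount, 7.00 avg items
  Midwest: 1 records, 2835.96 total amount, 5.00 avg items
  Northeast: 2 records, 4723.78 total amount, 7.00 avg items
  South: 3 records, 7331.19 total amount, 2.67 avg items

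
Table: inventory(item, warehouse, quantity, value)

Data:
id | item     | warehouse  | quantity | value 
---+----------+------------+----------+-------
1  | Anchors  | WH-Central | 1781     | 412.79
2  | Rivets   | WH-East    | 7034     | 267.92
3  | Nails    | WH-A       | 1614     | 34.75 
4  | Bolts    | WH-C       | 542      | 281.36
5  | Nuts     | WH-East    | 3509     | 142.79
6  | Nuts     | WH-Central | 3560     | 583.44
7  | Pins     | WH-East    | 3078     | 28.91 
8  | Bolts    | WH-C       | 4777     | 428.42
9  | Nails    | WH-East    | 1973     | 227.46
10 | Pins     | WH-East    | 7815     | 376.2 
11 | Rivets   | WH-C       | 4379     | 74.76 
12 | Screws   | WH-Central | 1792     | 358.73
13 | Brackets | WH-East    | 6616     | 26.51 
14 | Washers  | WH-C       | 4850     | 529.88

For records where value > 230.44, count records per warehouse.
SELECT warehouse, COUNT(*)
FROM inventory
WHERE value > 230.44
GROUP BY warehouse

Note: WHERE filters rows before grouping.

Result:
  WH-C: 3
  WH-Central: 3
  WH-East: 2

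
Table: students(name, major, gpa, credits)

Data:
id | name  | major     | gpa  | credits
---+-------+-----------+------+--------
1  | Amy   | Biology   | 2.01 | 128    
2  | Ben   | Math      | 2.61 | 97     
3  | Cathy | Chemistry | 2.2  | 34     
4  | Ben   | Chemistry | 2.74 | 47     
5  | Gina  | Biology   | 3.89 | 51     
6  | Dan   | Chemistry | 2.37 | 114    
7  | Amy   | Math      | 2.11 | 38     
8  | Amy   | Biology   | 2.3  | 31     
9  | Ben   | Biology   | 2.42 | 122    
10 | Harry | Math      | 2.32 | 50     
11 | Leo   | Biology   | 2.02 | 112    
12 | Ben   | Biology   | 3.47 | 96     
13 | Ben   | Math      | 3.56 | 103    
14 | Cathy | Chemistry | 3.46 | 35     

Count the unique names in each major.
SELECT major, COUNT(DISTINCT name)
FROM students
GROUP BY major

Result:
  Biology: 4 distinct
  Chemistry: 3 distinct
  Math: 3 distinct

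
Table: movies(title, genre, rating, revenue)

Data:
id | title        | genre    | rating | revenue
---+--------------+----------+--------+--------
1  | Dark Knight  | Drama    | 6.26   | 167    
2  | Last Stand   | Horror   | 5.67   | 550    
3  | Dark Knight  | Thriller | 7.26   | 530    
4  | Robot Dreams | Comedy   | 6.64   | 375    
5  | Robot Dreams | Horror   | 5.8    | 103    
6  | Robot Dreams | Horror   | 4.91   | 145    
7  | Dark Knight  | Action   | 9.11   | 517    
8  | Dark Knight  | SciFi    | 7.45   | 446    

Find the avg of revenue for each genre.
SELECT genre, AVG(revenue) as result
FROM movies
GROUP BY genre

Result:
  Action: 517.00
  Comedy: 375.00
  Drama: 167.00
  Horror: 266.00
  SciFi: 446.00
  Thriller: 530.00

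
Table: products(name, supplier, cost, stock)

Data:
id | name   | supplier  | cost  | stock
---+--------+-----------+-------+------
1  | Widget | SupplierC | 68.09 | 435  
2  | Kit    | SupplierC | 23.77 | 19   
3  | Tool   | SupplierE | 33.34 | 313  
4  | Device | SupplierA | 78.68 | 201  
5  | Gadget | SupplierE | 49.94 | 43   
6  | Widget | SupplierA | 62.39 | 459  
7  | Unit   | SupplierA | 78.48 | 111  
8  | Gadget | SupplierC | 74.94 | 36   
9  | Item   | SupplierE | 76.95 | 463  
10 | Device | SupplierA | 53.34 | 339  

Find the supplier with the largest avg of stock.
SELECT supplier, AVG(stock) as val
FROM products
GROUP BY supplier
ORDER BY val DESC
LIMIT 1

Result: SupplierA with avg(stock) = 277.50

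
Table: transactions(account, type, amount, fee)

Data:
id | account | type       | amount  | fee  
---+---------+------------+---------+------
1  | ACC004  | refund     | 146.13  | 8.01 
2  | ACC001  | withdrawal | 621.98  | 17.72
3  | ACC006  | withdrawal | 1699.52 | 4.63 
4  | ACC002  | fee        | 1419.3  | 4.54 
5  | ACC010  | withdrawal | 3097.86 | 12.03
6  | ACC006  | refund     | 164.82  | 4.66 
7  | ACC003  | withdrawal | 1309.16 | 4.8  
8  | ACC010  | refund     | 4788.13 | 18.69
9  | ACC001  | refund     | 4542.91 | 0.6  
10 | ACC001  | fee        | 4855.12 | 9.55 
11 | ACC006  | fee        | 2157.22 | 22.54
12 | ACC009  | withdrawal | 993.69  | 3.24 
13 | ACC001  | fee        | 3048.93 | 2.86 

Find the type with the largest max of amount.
SELECT type, MAX(amount) as val
FROM transactions
GROUP BY type
ORDER BY val DESC
LIMIT 1

Result: fee with max(amount) = 4855.12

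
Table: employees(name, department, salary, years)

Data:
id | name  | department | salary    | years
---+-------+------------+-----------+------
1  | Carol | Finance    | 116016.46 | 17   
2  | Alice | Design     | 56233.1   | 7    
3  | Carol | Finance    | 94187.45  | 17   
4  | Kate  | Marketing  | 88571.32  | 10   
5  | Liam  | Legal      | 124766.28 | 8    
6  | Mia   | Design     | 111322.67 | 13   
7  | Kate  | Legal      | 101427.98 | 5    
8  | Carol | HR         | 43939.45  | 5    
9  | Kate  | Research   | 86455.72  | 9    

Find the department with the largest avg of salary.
SELECT department, AVG(salary) as val
FROM employees
GROUP BY department
ORDER BY val DESC
LIMIT 1

Result: Legal with avg(salary) = 113097.13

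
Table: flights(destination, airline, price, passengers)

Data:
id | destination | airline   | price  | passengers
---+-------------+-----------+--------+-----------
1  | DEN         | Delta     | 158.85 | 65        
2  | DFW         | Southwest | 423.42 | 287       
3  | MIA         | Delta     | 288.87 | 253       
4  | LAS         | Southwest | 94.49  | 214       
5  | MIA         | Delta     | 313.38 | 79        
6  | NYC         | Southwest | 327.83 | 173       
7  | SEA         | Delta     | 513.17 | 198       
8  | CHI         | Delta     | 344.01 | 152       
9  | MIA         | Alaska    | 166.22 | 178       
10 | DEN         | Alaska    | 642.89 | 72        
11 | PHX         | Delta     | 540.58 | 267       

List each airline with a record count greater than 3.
SELECT airline, COUNT(*) as cnt
FROM flights
GROUP BY airline
HAVING COUNT(*) > 3

Result:
  Delta: 6

Note: HAVING filters groups after aggregation, WHERE filters rows before.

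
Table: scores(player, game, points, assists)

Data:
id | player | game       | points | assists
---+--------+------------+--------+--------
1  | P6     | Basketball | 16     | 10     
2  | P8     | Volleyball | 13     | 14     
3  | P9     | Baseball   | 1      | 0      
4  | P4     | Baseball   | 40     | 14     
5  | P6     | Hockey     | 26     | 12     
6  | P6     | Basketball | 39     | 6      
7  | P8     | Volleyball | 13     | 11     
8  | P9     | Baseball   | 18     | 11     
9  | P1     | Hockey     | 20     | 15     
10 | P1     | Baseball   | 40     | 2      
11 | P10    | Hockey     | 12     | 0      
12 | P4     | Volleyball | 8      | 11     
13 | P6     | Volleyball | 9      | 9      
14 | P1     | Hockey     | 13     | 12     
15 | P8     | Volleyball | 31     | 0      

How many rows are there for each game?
SELECT game, COUNT(*) as count
FROM scores
GROUP BY game

Result:
  Baseball: 4
  Basketball: 2
  Hockey: 4
  Volleyball: 5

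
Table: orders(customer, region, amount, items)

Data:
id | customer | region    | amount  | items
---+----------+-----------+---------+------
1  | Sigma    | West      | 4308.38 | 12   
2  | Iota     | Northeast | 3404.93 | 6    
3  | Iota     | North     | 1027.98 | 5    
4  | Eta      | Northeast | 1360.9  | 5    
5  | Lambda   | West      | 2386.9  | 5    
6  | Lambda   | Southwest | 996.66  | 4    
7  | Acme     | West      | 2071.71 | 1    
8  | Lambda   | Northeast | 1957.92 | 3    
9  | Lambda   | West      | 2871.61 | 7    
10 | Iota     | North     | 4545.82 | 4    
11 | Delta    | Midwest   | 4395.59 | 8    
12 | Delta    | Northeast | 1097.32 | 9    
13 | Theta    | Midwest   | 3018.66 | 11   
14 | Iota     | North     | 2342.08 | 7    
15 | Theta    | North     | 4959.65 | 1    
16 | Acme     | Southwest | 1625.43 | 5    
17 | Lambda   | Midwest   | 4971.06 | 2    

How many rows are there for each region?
SELECT region, COUNT(*) as count
FROM orders
GROUP BY region

Result:
  Midwest: 3
  North: 4
  Northeast: 4
  Southwest: 2
  West: 4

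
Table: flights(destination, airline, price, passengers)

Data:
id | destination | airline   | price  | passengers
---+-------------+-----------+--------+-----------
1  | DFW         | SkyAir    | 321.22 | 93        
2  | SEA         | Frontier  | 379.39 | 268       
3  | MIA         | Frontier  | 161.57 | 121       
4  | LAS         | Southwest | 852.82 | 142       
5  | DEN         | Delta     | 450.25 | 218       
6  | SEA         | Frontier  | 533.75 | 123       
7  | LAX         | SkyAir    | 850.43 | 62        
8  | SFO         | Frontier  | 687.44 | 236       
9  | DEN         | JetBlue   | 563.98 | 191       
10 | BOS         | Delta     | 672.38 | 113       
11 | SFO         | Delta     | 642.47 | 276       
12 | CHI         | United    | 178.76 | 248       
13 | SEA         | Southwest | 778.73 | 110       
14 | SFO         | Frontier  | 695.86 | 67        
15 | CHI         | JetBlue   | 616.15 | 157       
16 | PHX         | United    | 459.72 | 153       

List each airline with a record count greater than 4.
SELECT airline, COUNT(*) as cnt
FROM flights
GROUP BY airline
HAVING COUNT(*) > 4

Result:
  Frontier: 5

Note: HAVING filters groups after aggregation, WHERE filters rows before.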